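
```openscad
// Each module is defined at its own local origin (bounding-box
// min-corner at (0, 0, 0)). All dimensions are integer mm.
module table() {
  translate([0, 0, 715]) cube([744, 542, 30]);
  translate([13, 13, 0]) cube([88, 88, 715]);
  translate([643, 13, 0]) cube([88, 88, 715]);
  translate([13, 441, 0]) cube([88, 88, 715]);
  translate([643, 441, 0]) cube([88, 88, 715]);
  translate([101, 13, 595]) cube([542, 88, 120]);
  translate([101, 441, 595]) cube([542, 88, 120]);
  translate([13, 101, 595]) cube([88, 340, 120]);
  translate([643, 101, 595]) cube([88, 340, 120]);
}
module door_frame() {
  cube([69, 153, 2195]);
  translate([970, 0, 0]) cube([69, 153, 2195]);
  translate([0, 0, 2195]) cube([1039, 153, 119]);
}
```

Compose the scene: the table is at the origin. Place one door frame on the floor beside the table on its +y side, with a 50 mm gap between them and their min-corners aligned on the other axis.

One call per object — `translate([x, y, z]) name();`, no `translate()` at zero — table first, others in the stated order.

table();
translate([0, 592, 0]) door_frame();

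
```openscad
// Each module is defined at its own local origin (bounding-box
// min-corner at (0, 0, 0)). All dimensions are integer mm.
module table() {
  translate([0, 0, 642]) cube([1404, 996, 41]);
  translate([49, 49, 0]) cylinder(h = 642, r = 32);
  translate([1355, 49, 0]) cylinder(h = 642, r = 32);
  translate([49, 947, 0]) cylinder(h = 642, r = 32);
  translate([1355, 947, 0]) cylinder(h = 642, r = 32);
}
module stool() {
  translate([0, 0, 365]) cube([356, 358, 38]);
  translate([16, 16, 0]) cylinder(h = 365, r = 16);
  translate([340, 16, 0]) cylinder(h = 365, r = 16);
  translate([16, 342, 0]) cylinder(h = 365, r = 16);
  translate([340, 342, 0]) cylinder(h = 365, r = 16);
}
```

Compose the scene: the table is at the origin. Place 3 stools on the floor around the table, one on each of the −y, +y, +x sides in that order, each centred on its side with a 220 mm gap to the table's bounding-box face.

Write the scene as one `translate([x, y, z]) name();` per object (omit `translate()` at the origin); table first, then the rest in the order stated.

table();
translate([524, -578, 0]) stool();
translate([524, 1216, 0]) stool();
translate([1624, 319, 0]) stool();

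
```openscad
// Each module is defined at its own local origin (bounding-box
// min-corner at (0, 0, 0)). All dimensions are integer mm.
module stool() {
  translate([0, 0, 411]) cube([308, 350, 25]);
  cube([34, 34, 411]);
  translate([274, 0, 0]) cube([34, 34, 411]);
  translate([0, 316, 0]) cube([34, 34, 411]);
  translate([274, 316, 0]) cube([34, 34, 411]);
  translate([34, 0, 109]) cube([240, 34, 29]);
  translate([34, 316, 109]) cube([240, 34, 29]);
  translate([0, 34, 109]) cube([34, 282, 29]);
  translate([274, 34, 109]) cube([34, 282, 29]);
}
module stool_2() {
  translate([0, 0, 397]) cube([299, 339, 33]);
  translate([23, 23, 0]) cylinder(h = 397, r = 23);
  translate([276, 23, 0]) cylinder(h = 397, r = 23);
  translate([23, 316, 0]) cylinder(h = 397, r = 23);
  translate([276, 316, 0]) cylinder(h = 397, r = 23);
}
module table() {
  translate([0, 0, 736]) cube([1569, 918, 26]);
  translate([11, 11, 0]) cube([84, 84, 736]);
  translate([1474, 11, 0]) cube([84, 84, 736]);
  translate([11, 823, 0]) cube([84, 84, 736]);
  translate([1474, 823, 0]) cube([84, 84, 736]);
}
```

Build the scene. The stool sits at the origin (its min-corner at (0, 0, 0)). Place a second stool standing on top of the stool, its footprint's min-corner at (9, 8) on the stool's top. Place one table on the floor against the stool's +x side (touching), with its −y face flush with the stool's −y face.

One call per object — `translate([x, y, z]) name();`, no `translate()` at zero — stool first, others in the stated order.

stool();
translate([9, 8, 436]) stool_2();
translate([308, 0, 0]) table();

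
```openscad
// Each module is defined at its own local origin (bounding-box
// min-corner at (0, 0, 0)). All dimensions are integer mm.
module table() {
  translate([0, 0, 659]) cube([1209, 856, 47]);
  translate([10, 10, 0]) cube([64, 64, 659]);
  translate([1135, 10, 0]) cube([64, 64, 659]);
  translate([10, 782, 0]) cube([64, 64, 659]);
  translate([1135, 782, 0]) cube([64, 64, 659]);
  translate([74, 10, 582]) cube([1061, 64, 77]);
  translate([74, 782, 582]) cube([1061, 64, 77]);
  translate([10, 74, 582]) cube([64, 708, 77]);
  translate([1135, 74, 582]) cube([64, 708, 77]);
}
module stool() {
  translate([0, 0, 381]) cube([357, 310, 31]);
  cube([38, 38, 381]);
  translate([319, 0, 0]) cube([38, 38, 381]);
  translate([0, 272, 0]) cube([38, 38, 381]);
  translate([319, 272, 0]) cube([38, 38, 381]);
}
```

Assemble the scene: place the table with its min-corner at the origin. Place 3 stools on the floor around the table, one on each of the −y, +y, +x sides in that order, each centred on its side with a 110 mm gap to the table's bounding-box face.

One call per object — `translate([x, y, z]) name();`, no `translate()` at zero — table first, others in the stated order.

table();
translate([426, -420, 0]) stool();
translate([426, 966, 0]) stool();
translate([1319, 273, 0]) stool();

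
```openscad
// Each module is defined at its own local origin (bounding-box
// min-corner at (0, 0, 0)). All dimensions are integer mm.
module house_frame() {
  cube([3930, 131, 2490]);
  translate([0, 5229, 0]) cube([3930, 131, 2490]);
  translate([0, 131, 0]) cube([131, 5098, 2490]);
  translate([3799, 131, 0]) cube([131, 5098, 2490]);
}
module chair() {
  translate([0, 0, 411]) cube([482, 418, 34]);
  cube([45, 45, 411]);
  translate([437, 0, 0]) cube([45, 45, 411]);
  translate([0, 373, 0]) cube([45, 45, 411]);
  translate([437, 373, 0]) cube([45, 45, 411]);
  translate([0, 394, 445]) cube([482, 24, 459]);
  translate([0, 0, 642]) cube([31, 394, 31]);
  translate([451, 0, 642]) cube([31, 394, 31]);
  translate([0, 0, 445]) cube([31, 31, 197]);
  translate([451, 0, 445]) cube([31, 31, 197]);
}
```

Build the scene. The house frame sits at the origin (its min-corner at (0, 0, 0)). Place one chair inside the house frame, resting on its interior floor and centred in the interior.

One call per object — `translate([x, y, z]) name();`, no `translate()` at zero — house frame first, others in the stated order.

house_frame();
translate([1724, 2471, 0]) chair();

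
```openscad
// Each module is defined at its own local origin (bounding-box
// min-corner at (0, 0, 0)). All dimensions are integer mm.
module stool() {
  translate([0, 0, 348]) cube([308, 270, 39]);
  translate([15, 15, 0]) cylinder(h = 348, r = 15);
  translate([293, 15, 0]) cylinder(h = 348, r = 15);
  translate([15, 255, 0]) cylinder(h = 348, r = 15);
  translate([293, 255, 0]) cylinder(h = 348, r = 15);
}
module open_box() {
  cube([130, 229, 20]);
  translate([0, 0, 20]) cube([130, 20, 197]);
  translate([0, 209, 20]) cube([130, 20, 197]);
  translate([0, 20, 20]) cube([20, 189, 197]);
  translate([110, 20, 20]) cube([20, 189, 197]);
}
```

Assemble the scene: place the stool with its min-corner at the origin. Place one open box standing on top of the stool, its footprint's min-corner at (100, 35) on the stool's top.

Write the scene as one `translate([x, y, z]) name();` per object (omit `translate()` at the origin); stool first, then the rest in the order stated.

stool();
translate([100, 35, 387]) open_box();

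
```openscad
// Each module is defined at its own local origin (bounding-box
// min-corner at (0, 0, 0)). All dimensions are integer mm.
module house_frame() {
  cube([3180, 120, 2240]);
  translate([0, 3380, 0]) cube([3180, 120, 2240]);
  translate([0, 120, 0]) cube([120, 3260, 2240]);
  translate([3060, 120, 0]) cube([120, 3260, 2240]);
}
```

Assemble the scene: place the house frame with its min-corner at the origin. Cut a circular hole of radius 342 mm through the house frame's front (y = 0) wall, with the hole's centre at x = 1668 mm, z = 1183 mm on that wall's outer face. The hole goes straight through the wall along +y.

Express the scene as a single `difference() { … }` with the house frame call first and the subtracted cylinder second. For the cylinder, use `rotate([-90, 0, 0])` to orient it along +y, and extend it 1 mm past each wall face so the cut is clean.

difference() {
  house_frame();
  translate([1668, -1, 1183]) rotate([-90, 0, 0]) cylinder(h = 122, r = 342);
}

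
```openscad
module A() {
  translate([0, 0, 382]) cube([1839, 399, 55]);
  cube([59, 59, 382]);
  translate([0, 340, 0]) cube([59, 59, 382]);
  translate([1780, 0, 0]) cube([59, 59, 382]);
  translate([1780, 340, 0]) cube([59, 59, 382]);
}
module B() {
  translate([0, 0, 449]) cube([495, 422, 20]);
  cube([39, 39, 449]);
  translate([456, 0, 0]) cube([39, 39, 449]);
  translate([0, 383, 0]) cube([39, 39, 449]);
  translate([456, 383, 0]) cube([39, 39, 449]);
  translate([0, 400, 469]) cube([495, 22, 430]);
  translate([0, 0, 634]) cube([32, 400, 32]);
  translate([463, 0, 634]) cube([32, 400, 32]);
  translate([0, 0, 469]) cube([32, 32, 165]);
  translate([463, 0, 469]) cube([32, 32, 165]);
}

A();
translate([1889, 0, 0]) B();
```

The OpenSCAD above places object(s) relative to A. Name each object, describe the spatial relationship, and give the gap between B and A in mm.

The chair's nearest face is 50 mm from the bench's +x face.

A is a bench. B is a chair. The chair is on the floor beside the bench on its +x side. The gap between the chair and the bench is 50 mm.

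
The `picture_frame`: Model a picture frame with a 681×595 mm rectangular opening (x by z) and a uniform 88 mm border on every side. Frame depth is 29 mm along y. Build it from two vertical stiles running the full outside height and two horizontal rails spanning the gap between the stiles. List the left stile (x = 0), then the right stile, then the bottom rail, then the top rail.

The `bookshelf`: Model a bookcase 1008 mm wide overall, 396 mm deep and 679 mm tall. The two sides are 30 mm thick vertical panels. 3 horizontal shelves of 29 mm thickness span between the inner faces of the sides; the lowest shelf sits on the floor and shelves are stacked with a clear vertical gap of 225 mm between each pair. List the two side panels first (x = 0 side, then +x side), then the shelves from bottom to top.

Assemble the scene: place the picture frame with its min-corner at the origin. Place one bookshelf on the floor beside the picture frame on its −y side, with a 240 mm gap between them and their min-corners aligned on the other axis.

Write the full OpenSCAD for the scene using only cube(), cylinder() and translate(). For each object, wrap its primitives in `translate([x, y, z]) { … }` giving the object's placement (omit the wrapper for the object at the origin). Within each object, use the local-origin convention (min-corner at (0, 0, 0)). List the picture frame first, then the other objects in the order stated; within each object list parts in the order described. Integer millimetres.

cube([88, 29, 771]);
translate([769, 0, 0]) cube([88, 29, 771]);
translate([88, 0, 0]) cube([681, 29, 88]);
translate([88, 0, 683]) cube([681, 29, 88]);
translate([0, -636, 0]) {
  cube([30, 396, 679]);
  translate([978, 0, 0]) cube([30, 396, 679]);
  translate([30, 0, 0]) cube([948, 396, 29]);
  translate([30, 0, 254]) cube([948, 396, 29]);
  translate([30, 0, 508]) cube([948, 396, 29]);
}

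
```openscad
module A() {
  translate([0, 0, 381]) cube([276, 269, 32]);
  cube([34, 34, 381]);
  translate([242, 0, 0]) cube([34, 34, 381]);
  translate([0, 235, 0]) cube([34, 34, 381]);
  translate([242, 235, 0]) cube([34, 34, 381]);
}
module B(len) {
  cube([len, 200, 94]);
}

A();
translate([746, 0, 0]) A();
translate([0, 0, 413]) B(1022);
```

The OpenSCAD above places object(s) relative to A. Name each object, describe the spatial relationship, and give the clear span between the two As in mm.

A is a stool. B is a beam. A beam spans the tops of two stools. The clear span between the two stools is 470 mm.

Second stool starts at x = 746; first ends at x = 276; clear span = 746 − 276 = 470 mm.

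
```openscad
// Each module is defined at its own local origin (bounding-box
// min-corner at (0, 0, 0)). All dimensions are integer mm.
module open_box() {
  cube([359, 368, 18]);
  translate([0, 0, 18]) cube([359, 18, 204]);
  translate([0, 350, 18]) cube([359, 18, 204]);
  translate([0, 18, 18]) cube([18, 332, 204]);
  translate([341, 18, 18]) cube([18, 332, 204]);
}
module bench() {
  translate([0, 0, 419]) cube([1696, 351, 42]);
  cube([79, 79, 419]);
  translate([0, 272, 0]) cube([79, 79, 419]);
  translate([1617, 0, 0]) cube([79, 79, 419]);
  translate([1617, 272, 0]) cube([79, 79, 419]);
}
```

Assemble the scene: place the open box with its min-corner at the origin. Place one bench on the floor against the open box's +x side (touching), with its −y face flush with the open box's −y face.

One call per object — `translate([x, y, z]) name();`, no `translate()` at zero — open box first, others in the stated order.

open_box();
translate([359, 0, 0]) bench();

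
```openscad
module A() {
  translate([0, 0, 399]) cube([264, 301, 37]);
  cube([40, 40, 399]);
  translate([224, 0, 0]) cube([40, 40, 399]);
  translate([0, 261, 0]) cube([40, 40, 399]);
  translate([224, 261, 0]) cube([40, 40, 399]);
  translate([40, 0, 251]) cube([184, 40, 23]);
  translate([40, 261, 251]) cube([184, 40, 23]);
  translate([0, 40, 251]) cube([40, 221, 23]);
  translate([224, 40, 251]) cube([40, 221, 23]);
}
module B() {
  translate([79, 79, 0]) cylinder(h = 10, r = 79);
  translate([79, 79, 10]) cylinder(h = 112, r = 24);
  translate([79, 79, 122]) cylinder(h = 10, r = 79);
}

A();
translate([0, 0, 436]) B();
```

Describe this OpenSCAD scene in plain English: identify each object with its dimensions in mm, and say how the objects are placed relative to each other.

A is a four-legged stool. The seat is a 264×301×37 mm slab whose top surface is at z = 436 mm; four square legs, each 40×40 mm in cross-section, run from the floor (z = 0) to the underside of the seat, each flush with a corner of the seat. Four stretchers, 40 mm wide and 23 mm tall, connect adjacent legs with their undersides at z = 251 mm, each running between the inner faces of the legs it joins and aligned with the legs' outer faces on the other axis.

B is a spool: two coaxial disc flanges of radius 79 mm and thickness 10 mm, joined by a core cylinder of radius 24 mm and height 112 mm. The lower flange rests on z = 0 and the three cylinders share a vertical axis.

The spool is on top of the stool.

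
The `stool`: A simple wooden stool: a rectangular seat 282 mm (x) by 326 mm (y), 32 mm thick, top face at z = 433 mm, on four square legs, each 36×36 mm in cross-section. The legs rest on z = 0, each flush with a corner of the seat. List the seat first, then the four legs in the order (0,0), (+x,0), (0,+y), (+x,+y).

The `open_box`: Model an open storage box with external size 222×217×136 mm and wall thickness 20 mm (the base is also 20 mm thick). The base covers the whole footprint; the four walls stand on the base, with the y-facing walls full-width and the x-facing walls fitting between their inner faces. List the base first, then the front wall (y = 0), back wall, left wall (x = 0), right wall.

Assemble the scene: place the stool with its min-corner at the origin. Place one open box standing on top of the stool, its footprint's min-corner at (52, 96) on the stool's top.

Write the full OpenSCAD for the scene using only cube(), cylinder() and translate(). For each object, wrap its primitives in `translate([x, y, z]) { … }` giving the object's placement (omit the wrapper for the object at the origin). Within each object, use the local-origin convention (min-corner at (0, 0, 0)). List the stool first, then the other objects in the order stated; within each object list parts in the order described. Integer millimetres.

translate([0, 0, 401]) cube([282, 326, 32]);
cube([36, 36, 401]);
translate([246, 0, 0]) cube([36, 36, 401]);
translate([0, 290, 0]) cube([36, 36, 401]);
translate([246, 290, 0]) cube([36, 36, 401]);
translate([52, 96, 433]) {
  cube([222, 217, 20]);
  translate([0, 0, 20]) cube([222, 20, 116]);
  translate([0, 197, 20]) cube([222, 20, 116]);
  translate([0, 20, 20]) cube([20, 177, 116]);
  translate([202, 20, 20]) cube([20, 177, 116]);
}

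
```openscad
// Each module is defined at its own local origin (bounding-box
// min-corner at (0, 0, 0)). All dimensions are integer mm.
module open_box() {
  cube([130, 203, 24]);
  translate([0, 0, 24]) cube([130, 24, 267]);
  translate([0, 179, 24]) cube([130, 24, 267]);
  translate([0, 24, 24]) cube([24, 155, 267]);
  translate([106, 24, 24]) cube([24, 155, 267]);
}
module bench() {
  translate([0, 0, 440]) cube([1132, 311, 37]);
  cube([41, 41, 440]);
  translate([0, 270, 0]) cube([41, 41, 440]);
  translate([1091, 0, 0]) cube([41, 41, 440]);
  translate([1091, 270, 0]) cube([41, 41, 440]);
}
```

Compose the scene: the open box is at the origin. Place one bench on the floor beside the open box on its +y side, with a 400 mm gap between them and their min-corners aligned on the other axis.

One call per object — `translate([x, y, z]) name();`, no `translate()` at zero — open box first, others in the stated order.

open_box();
translate([0, 603, 0]) bench();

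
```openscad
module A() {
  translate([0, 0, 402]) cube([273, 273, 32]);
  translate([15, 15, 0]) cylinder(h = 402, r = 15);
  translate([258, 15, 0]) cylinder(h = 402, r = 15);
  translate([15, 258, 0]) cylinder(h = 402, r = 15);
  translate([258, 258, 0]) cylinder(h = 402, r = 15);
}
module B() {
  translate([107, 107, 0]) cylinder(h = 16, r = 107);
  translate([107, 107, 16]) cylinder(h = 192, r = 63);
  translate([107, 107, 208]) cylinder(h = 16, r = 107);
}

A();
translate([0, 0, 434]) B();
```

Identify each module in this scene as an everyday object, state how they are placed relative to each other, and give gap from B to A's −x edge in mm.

A is a stool. B is a spool. The spool is on top of the stool. The gap from the spool to the stool's −x edge is 0 mm.

The spool's min-x is at 0; the stool's min-x is 0; gap = 0 mm.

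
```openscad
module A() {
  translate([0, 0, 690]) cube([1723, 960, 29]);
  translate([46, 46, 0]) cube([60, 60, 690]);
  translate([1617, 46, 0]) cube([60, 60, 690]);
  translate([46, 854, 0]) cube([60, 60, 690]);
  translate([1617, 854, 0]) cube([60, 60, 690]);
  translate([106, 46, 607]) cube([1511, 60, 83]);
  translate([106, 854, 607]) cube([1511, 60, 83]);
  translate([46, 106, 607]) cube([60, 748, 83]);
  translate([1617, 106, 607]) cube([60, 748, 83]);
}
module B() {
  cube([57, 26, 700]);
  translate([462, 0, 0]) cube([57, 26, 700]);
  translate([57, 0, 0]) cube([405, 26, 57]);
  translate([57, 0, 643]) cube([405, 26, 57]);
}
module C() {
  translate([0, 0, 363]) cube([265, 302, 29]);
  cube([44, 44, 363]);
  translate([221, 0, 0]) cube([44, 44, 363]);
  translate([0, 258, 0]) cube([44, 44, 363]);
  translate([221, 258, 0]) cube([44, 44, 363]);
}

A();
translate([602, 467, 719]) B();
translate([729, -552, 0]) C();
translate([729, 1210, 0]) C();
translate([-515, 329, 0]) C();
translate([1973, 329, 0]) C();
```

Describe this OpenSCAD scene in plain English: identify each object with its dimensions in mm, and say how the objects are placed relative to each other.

A is a table with a 1723×960 mm rectangular top, 29 mm thick, top surface at z = 719 mm, supported by four 60×60 mm square legs, each inset 46 mm from the nearest pair of top edges, running from the floor. Four apron rails, 60 mm thick and 83 mm tall, run between adjacent legs with their top edges flush with the underside of the top and their outer faces flush with the legs' outer faces.

B is a rectangular picture frame lying in the x–z plane (depth along y). The opening is 405 mm wide (x) by 586 mm tall (z), surrounded by a border 57 mm wide on all four sides. The frame is 26 mm deep and is made of two full-height vertical stiles with two horizontal rails fitted between them.

C is a four-legged stool. The seat is a 265×302×29 mm slab whose top surface is at z = 392 mm; four square legs, each 44×44 mm in cross-section, run from the floor (z = 0) to the underside of the seat, each flush with a corner of the seat.

The picture frame is on top of the table, centred. Four stools sit around the table at the −y, +y, −x, +x sides.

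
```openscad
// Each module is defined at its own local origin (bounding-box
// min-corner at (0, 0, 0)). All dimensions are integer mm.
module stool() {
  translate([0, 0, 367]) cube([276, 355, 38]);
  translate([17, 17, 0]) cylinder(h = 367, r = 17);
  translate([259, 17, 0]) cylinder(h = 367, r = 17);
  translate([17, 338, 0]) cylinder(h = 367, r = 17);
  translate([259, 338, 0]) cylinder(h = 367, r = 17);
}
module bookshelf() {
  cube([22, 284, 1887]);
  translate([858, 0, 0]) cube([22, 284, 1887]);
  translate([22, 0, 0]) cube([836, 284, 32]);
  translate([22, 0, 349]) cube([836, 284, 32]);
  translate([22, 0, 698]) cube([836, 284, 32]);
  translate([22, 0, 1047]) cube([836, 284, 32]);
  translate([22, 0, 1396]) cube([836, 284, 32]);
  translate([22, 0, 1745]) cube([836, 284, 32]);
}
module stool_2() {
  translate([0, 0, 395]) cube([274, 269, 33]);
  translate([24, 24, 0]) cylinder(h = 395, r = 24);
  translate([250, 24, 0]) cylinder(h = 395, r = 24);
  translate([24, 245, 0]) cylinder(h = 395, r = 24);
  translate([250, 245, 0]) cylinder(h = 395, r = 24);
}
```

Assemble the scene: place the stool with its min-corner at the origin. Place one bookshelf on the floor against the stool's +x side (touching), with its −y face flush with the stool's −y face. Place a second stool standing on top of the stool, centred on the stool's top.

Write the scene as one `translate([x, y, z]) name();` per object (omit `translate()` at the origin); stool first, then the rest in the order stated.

stool();
translate([276, 0, 0]) bookshelf();
translate([1, 43, 405]) stool_2();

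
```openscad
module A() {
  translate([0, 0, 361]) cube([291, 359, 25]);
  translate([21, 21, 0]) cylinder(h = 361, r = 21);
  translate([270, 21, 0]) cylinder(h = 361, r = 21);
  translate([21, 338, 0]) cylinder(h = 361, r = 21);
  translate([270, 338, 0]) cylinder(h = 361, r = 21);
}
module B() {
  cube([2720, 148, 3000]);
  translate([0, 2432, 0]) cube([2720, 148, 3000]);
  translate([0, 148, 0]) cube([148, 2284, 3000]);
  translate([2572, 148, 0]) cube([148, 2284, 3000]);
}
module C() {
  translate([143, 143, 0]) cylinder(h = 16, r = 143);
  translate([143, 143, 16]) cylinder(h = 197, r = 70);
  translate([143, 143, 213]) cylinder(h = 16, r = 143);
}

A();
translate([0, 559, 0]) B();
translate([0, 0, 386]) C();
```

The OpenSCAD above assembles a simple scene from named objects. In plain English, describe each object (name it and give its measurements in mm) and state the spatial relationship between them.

A is a four-legged stool. The seat is 291×359 mm, 25 mm thick, top at z = 386 mm. It stands on four round legs, each 42 mm in diameter, from z = 0 to the seat underside, each leg's axis is inset half a diameter from the nearest pair of seat edges (so the leg's bounding box is flush with the corner).

B is a box-shaped house frame (walls only): outside footprint 2720×2580 mm, wall height 3000 mm, wall thickness 148 mm. The two y-facing walls run the full x-width; the two x-facing walls fit between the inner faces of the y-facing walls.

C is a spool: two coaxial disc flanges of radius 143 mm and thickness 16 mm, joined by a core cylinder of radius 70 mm and height 197 mm. The lower flange rests on z = 0 and the three cylinders share a vertical axis.

The house frame is on the floor beside the stool on its +y side. The spool is on top of the stool.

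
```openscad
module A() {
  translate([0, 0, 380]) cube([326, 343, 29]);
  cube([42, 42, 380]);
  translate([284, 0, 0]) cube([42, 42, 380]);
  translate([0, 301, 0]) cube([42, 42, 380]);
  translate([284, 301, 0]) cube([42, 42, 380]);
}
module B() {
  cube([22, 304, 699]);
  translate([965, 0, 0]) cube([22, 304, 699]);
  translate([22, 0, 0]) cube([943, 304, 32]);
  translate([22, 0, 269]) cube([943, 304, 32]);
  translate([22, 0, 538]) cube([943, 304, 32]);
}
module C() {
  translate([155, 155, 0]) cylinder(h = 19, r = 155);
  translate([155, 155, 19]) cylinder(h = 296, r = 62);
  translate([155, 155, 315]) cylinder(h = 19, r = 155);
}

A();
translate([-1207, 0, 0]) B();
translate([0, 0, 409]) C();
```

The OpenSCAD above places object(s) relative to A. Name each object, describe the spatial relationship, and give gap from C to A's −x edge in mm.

A is a stool. B is a bookshelf. C is a spool. The bookshelf is on the floor beside the stool on its −x side. The spool is on top of the stool. The gap from the spool to the stool's −x edge is 0 mm.

The spool's min-x is at 0; the stool's min-x is 0; gap = 0 mm.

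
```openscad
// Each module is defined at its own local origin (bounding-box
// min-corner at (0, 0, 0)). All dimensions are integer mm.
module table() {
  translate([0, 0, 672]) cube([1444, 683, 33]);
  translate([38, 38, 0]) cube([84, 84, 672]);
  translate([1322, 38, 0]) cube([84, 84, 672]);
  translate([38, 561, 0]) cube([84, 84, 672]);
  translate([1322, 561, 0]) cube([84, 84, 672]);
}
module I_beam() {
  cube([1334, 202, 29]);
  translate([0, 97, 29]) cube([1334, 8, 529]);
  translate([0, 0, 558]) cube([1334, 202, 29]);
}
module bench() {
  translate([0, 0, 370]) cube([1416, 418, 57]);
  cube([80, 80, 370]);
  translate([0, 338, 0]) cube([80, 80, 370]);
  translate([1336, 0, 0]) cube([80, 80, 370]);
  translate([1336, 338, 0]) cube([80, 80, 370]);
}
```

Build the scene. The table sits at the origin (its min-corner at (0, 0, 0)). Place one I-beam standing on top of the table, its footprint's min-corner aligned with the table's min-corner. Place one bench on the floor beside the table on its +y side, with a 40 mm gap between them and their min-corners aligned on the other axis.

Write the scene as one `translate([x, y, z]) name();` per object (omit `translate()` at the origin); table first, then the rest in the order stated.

table();
translate([0, 0, 705]) I_beam();
translate([0, 723, 0]) bench();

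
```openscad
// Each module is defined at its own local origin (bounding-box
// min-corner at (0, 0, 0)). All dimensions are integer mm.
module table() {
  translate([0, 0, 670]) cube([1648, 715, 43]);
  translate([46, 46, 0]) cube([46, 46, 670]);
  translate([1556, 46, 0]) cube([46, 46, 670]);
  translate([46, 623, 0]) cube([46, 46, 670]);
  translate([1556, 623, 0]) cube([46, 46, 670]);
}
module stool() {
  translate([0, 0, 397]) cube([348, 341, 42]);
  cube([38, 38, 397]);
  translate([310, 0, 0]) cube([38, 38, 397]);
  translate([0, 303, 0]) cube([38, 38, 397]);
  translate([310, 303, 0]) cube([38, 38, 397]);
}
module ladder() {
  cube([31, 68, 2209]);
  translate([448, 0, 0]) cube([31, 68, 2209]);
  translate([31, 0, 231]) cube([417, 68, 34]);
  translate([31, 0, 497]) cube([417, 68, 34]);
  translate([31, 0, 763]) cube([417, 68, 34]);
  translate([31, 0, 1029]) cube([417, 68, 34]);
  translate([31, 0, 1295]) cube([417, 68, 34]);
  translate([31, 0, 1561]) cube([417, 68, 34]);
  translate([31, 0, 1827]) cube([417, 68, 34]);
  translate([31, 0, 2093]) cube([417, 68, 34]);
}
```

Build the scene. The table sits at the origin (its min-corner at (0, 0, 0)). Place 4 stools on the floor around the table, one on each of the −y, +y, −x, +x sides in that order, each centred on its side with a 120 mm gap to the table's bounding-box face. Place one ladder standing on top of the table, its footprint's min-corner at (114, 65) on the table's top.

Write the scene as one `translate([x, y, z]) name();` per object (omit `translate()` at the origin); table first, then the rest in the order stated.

table();
translate([650, -461, 0]) stool();
translate([650, 835, 0]) stool();
translate([-468, 187, 0]) stool();
translate([1768, 187, 0]) stool();
translate([114, 65, 713]) ladder();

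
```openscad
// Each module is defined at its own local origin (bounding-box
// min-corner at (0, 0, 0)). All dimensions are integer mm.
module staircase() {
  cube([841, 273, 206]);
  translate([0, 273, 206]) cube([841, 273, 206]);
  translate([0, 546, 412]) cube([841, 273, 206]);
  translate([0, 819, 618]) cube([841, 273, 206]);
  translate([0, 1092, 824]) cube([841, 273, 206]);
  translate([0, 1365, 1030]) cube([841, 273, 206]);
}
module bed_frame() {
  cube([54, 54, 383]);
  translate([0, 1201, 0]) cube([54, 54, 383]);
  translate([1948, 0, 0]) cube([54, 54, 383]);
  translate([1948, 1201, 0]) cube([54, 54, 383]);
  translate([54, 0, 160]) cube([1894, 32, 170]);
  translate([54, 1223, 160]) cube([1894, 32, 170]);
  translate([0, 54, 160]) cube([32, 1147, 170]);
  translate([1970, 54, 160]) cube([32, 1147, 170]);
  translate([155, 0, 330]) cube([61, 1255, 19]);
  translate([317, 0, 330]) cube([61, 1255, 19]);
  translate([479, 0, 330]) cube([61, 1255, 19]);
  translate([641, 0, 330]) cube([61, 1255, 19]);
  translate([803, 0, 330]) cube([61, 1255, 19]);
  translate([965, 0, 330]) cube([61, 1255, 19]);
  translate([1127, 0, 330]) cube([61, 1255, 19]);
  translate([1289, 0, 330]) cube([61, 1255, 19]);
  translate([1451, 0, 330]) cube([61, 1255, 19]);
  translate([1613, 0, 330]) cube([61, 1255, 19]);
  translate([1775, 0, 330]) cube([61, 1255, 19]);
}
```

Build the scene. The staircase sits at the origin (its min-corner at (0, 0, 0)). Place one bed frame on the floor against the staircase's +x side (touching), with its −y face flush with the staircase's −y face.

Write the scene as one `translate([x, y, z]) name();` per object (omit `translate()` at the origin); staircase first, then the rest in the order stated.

staircase();
translate([841, 0, 0]) bed_frame();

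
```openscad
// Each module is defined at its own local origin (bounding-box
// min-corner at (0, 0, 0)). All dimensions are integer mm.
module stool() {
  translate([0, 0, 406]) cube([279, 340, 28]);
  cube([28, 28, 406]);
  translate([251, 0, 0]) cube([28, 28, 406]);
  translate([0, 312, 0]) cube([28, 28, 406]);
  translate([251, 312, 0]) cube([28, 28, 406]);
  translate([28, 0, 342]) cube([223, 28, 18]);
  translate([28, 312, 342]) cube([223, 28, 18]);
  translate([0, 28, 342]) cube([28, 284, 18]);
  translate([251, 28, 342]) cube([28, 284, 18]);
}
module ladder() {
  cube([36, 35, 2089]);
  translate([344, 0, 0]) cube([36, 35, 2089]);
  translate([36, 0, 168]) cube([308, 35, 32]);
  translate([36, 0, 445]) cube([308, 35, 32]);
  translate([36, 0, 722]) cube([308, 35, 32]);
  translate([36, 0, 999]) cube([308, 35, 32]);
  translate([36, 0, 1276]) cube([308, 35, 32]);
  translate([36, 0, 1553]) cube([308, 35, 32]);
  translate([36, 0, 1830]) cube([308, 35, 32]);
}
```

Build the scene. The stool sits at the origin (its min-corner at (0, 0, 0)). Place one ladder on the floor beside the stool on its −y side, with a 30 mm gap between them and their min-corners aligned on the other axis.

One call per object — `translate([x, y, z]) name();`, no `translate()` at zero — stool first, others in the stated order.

stool();
translate([0, -65, 0]) ladder();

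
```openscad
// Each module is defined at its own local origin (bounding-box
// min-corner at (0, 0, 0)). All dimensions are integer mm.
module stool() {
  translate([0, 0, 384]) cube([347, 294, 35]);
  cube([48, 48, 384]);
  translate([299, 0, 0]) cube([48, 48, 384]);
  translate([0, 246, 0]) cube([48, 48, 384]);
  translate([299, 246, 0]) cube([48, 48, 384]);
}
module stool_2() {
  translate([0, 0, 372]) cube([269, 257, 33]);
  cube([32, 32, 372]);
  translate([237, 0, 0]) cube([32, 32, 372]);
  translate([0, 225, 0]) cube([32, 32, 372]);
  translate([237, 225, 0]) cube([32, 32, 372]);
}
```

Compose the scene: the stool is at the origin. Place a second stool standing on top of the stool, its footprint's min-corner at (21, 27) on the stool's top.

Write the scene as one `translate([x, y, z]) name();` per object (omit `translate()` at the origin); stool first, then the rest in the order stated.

stool();
translate([21, 27, 419]) stool_2();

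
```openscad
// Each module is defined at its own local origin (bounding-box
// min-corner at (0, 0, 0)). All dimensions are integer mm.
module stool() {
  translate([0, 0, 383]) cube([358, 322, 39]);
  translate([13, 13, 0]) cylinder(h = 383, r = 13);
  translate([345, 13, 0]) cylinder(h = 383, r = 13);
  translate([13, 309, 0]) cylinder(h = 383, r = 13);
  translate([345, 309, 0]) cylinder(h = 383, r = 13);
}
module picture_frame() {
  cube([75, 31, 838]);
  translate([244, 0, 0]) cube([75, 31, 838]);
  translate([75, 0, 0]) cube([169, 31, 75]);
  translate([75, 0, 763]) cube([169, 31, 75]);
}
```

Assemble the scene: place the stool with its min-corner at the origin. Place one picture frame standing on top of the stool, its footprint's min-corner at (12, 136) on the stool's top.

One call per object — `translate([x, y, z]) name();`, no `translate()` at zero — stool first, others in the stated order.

stool();
translate([12, 136, 422]) picture_frame();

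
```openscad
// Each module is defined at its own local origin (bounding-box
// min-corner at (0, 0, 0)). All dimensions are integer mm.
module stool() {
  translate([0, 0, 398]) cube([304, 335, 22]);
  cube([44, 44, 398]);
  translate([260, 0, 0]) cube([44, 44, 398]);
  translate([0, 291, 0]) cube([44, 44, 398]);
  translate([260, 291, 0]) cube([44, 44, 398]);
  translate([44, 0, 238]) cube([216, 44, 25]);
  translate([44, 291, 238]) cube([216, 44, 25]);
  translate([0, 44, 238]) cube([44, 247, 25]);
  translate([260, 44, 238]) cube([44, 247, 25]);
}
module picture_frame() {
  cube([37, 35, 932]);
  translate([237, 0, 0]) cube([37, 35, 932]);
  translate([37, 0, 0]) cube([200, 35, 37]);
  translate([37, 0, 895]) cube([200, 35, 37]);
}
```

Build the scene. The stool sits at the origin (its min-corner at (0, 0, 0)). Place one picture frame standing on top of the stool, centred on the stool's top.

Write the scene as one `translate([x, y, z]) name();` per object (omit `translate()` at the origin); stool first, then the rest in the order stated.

stool();
translate([15, 150, 420]) picture_frame();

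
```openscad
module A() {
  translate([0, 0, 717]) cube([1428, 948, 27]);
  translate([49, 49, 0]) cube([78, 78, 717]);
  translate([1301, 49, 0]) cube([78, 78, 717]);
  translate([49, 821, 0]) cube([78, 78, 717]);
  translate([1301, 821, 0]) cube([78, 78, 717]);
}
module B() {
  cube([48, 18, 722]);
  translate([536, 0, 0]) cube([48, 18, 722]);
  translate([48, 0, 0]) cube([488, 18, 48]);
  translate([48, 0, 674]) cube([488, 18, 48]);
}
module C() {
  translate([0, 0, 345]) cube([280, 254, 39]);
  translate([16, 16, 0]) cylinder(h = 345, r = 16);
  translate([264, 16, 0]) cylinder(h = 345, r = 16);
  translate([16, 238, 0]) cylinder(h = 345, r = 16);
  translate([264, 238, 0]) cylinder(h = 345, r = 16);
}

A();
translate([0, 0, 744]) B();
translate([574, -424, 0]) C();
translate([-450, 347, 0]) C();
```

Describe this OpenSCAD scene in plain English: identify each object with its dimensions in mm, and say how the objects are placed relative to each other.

A is a table: top 1428 mm (x) × 948 mm (y), 27 mm thick, upper face at z = 744 mm, on four 78×78 mm square legs, each inset 49 mm from the nearest pair of top edges, running from z = 0 to the bottom of the top.

B is a rectangular picture frame lying in the x–z plane (depth along y). The opening is 488 mm wide (x) by 626 mm tall (z), surrounded by a border 48 mm wide on all four sides. The frame is 18 mm deep and is made of two full-height vertical stiles with two horizontal rails fitted between them.

C is a simple wooden stool: a rectangular seat 280 mm (x) by 254 mm (y), 39 mm thick, top face at z = 384 mm, on four round legs, each 32 mm in diameter. The legs rest on z = 0, each leg's axis is inset half a diameter from the nearest pair of seat edges (so the leg's bounding box is flush with the corner).

The picture frame is on top of the table. Two stools sit around the table at the −y, −x sides.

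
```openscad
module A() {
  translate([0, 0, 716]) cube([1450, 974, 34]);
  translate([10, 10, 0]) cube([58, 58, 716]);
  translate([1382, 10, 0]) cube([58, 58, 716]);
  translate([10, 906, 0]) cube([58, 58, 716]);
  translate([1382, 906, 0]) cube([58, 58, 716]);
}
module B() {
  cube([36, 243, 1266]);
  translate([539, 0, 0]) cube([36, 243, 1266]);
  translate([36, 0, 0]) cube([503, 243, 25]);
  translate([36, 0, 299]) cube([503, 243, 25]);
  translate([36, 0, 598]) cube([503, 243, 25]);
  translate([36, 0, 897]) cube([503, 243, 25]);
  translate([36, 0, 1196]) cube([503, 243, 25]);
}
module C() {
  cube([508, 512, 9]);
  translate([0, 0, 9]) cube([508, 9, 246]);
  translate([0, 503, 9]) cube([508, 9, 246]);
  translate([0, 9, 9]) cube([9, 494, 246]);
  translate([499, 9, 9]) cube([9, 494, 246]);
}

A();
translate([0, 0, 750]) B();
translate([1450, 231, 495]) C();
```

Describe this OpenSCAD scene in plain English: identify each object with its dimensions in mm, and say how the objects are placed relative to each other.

A is a rectangular dining table. The top is 1450×974×34 mm with its upper surface at z = 750 mm. It stands on four 58×58 mm square legs, each inset 10 mm from the nearest pair of top edges, running from the floor to the underside of the top.

B is a bookshelf 575 mm wide overall, 243 mm deep and 1266 mm tall. The two sides are 36 mm thick vertical panels. 5 horizontal shelves of 25 mm thickness span between the inner faces of the sides; the lowest shelf sits on the floor and shelves are stacked with a clear vertical gap of 274 mm between each pair.

C is an open storage box with external size 508×512×255 mm and wall thickness 9 mm (the base is also 9 mm thick). The base covers the whole footprint; the four walls stand on the base, with the y-facing walls full-width and the x-facing walls fitting between their inner faces.

The bookshelf is on top of the table. The open box is beside the table with their tops flush at z = 750.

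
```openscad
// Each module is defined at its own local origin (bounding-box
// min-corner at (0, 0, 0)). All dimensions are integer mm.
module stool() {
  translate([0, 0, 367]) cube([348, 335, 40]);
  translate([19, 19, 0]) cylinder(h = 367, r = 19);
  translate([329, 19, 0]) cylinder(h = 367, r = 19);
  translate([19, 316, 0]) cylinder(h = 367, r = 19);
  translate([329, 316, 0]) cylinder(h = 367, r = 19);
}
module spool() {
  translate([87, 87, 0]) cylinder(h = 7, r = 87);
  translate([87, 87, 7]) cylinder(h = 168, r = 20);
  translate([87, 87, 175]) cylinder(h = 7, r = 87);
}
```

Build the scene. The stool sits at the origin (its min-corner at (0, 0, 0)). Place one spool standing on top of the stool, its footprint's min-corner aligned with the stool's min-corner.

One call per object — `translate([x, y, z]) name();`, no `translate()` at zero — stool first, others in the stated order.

stool();
translate([0, 0, 407]) spool();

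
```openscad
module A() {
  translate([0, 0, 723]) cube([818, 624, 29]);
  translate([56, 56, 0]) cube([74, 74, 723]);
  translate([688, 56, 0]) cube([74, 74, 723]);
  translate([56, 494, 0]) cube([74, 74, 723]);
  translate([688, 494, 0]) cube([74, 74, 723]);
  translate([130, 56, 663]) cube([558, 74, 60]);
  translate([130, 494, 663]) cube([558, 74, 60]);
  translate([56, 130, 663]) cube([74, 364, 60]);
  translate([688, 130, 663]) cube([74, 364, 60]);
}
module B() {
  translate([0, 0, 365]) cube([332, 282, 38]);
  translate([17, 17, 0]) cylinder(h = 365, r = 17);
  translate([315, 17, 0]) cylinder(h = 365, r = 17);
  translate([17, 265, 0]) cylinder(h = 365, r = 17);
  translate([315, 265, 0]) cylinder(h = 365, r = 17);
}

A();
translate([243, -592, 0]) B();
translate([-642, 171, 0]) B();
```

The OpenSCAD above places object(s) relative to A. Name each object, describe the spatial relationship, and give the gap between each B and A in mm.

Each stool's nearest face is 310 mm from the table's bounding box.

A is a table. B is a stool. Two stools sit around the table at the −y, −x sides. The gap between each stool and the table is 310 mm.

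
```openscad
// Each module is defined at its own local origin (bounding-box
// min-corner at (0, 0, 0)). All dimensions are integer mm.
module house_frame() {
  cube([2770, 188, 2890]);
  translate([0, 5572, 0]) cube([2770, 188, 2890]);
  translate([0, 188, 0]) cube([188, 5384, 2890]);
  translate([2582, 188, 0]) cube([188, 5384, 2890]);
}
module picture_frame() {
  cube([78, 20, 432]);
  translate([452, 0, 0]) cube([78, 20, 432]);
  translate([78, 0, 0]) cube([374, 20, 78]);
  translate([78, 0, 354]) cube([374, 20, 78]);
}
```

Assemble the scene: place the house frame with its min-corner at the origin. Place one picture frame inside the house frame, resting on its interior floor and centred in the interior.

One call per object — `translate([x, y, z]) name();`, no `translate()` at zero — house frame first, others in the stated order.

house_frame();
translate([1120, 2870, 0]) picture_frame();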